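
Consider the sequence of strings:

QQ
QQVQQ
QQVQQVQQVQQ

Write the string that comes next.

QQVQQVQQVQQVQQVQQVQQVQQ

Each string is two copies of the previous one joined by 'V'.
So the next term is two copies of QQVQQVQQVQQ with 'V' between the halves.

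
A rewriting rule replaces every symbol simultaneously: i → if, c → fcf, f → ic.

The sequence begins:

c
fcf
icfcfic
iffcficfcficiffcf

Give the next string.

ificicfcficiffcficfcficiffcfificicfcfic

Applying the rule to each of the 17 symbols of iffcficfcficiffcf gives the pieces if ic ic fcf ic if fcf ic fcf ic if fcf if ic ic fcf ic, which concatenate to the answer.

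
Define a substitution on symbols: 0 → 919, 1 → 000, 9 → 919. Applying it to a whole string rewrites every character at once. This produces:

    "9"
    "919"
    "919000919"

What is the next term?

919000919919919919919000919

Rewriting each symbol of 919000919: 9→919, 1→000, 9→919, 0→919, 0→919, 0→919, 9→919, 1→000, 9→919, which concatenates to 919 000 919 919 919 919 919 000 919.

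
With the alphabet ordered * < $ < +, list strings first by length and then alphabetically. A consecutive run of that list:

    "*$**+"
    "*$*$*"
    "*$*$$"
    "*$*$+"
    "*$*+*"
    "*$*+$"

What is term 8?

*$$**

Advancing 2 positions from *$*+$ through *$*+$ → *$*++ reaches term 8.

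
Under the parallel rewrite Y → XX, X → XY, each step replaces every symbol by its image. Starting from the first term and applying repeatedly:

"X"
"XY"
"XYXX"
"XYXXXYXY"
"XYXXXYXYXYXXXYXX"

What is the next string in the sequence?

Rewriting the 16 symbols of XYXXXYXYXYXXXYXX one by one yields XY XX XY XY XY XX XY XX XY XX XY XY XY XX XY XY; concatenated:

XYXXXYXYXYXXXYXXXYXXXYXYXYXXXYXY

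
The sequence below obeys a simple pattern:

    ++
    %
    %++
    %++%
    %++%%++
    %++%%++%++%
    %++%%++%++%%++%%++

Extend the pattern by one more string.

Each term (from the third on) is the previous term followed by the one before it: term 3 = %·++ = %++.
Continuing: %++%%++%++%%++%%++ · %++%%++%++% gives term 8.

%++%%++%++%%++%%++%++%%++%++%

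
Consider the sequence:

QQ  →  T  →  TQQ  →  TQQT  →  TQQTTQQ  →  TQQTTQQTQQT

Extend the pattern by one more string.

This is a Fibonacci-style word recurrence s(k) = s(k−1)·s(k−2): e.g. T·QQ = TQQ.
Continuing: TQQTTQQTQQT · TQQTTQQ gives term 7.

TQQTTQQTQQTTQQTTQQ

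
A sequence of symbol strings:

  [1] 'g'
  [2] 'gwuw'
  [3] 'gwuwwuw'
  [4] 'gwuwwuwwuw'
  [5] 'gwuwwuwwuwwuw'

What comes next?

Every step adds wuw to the end: s(k+1) = s(k)·wuw.
Applying this once more to gwuwwuwwuwwuw:

gwuwwuwwuwwuwwuw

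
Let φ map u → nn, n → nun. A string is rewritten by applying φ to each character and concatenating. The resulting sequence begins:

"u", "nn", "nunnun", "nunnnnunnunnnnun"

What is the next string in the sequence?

nunnnnunnunnunnunnnnunnunnnnunnunnunnunnnnun

Applying the rule to each of the 16 symbols of nunnnnunnunnnnun gives the pieces nun nn nun nun nun nun nn nun nun nn nun nun nun nun nn nun, which concatenate to the answer.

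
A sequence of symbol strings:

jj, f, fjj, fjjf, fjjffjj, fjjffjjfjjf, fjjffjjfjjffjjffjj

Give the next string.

From term 3 onward, concatenate the last term with the second-to-last: f·jj = fjj, fjj·f = fjjf, …
The next term joins fjjffjjfjjffjjffjj and fjjffjjfjjf.

fjjffjjfjjffjjffjjfjjffjjfjjf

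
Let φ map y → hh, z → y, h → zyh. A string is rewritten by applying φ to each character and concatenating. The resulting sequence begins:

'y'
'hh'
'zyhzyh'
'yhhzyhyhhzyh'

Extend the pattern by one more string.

Rewriting each symbol of yhhzyhyhhzyh: y→hh, h→zyh, h→zyh, z→y, y→hh, h→zyh, y→hh, h→zyh, h→zyh, z→y, y→hh, h→zyh, which concatenates to hh zyh zyh y hh zyh hh zyh zyh y hh zyh.

hhzyhzyhyhhzyhhhzyhzyhyhhzyh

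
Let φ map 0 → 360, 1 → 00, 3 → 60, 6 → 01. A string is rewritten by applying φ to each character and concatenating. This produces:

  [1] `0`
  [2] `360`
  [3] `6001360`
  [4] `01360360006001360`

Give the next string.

Rewriting the 17 symbols of 01360360006001360 one by one yields 360 00 60 01 360 60 01 360 360 360 01 360 360 00 60 01 360; concatenated:

360006001360600136036036001360360006001360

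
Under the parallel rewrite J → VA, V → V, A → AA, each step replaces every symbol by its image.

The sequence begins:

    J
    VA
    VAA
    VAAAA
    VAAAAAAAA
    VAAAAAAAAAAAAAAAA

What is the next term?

Rewriting the 17 symbols of VAAAAAAAAAAAAAAAA one by one yields V AA AA AA AA AA AA AA AA AA AA AA AA AA AA AA AA; concatenated:

VAAAAAAAAAAAAAAAAAAAAAAAAAAAAAAAA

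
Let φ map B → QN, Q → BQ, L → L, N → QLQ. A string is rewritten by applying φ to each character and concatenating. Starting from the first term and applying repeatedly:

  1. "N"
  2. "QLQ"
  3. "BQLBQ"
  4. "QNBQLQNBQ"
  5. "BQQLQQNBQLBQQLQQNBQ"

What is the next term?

Replace each of the 19 characters of BQQLQQNBQLBQQLQQNBQ in place — QN BQ BQ L BQ BQ QLQ QN BQ L QN BQ BQ L BQ BQ QLQ QN BQ — and concatenate.

QNBQBQLBQBQQLQQNBQLQNBQBQLBQBQQLQQNBQ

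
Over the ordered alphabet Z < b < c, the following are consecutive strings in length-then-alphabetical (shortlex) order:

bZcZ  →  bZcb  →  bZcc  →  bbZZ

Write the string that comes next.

The successor of bbZZ increments the rightmost position that isn't already c and resets every position after it to Z.

bbZb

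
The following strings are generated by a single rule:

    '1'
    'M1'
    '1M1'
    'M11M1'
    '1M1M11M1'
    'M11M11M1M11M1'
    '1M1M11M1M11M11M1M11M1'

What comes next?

Each term (from the third on) is the two preceding terms concatenated in order: term 3 = 1·M1 = 1M1.
Continuing: M11M11M1M11M1 · 1M1M11M1M11M11M1M11M1 gives term 8.

M11M11M1M11M11M1M11M1M11M11M1M11M1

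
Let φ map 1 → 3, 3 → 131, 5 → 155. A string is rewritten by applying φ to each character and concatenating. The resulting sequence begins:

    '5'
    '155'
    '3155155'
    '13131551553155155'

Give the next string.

φ(13131551553155155) expands symbol-by-symbol to 3 131 3 131 3 155 155 3 155 155 131 3 155 155 3 155 155; joining the 17 pieces gives the next term.

313131313155155315515513131551553155155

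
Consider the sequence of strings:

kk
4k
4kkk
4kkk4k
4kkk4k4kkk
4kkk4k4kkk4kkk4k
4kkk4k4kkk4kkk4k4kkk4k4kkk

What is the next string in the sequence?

This is a Fibonacci-style word recurrence s(k) = s(k−1)·s(k−2): e.g. 4k·kk = 4kkk.
So term 8 is 4kkk4k4kkk4kkk4k4kkk4k4kkk·4kkk4k4kkk4kkk4k.

4kkk4k4kkk4kkk4k4kkk4k4kkk4kkk4k4kkk4kkk4k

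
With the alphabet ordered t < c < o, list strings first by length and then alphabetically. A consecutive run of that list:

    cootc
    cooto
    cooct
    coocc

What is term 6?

cooot

Continuing the enumeration 2 steps past coocc: coocc → cooco → (answer).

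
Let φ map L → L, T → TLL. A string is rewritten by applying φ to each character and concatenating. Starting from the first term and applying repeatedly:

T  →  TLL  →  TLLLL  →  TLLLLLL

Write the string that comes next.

TLLLLLLLL

Rewriting each symbol of TLLLLLL: T→TLL, L→L, L→L, L→L, L→L, L→L, L→L, which concatenates to TLL L L L L L L.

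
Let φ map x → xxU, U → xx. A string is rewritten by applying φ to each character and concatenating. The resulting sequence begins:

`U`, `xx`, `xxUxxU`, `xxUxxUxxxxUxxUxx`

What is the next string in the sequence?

Rewriting the 16 symbols of xxUxxUxxxxUxxUxx one by one yields xxU xxU xx xxU xxU xx xxU xxU xxU xxU xx xxU xxU xx xxU xxU; concatenated:

xxUxxUxxxxUxxUxxxxUxxUxxUxxUxxxxUxxUxxxxUxxU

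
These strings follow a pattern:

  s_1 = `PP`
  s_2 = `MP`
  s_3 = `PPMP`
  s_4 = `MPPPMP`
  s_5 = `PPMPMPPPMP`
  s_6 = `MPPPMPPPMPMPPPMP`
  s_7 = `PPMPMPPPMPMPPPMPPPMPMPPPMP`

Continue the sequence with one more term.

MPPPMPPPMPMPPPMPPPMPMPPPMPMPPPMPPPMPMPPPMP

From term 3 onward, concatenate the second-to-last term with the last: PP·MP = PPMP, MP·PPMP = MPPPMP, …
So term 8 is MPPPMPPPMPMPPPMP·PPMPMPPPMPMPPPMPPPMPMPPPMP.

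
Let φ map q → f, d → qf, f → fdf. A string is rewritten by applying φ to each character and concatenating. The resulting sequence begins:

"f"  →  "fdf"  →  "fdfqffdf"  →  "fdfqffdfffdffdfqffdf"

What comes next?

Replace each of the 20 characters of fdfqffdfffdffdfqffdf in place — fdf qf fdf f fdf fdf qf fdf fdf fdf qf fdf fdf qf fdf f fdf fdf qf fdf — and concatenate.

fdfqffdfffdffdfqffdffdffdfqffdffdfqffdfffdffdfqffdf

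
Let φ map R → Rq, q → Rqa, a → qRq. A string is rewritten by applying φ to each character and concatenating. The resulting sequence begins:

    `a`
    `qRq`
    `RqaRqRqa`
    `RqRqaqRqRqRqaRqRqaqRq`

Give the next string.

RqRqaRqRqaqRqRqaRqRqaRqRqaRqRqaqRqRqRqaRqRqaqRqRqaRqRqa

Replace each of the 21 characters of RqRqaqRqRqRqaRqRqaqRq in place — Rq Rqa Rq Rqa qRq Rqa Rq Rqa Rq Rqa Rq Rqa qRq Rq Rqa Rq Rqa qRq Rqa Rq Rqa — and concatenate.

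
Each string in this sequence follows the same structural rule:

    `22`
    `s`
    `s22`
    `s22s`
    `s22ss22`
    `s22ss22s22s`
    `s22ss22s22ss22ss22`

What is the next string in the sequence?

This is a Fibonacci-style word recurrence s(k) = s(k−1)·s(k−2): e.g. s·22 = s22.
So term 8 is s22ss22s22ss22ss22·s22ss22s22s.

s22ss22s22ss22ss22s22ss22s22s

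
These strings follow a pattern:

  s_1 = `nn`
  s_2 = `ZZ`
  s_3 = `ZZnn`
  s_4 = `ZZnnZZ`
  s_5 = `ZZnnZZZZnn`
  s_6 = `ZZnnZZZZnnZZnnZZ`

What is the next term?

ZZnnZZZZnnZZnnZZZZnnZZZZnn

From term 3 onward, concatenate the last term with the second-to-last: ZZ·nn = ZZnn, ZZnn·ZZ = ZZnnZZ, …
So term 7 is ZZnnZZZZnnZZnnZZ·ZZnnZZZZnn.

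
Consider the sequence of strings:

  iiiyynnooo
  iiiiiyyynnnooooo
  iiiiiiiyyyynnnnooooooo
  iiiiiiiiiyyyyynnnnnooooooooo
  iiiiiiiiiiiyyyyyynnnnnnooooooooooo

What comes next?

iiiiiiiiiiiiiyyyyyyynnnnnnnooooooooooooo

Term n consists of 2n-1 i's, followed by n y's, followed by n n's, followed by 2n-1 o's, where the shown terms are n = 2, 3, 4, 5, 6.
At n = 7 the blocks have lengths 13, 7, 7, 13.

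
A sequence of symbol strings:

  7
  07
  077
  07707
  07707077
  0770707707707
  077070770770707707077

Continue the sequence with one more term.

0770707707707077070770770707707707

This is a Fibonacci-style word recurrence s(k) = s(k−1)·s(k−2): e.g. 07·7 = 077.
Continuing: 077070770770707707077 · 0770707707707 gives term 8.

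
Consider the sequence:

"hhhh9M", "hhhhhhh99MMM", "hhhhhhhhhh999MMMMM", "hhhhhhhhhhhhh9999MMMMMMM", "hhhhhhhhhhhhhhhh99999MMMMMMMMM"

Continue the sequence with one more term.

hhhhhhhhhhhhhhhhhhh999999MMMMMMMMMMM

The n-th term is 3n+1 h's then n 9's then 2n-1 M's (n = 1, 2, …).
Setting n = 6 gives 19, 6, 11 characters in each block.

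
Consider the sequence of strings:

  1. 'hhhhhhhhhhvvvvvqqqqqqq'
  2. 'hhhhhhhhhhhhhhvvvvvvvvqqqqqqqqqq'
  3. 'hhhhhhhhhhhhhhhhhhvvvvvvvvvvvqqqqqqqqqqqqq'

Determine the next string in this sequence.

hhhhhhhhhhhhhhhhhhhhhhvvvvvvvvvvvvvvqqqqqqqqqqqqqqqq

Term n consists of 4n+2 h's, followed by 3n-1 v's, followed by 3n+1 q's, where the shown terms are n = 2, 3, 4.
Setting n = 5 gives 22, 14, 16 characters in each block.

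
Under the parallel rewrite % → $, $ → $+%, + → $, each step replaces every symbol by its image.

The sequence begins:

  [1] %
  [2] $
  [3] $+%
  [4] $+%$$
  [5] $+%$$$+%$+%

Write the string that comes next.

$+%$$$+%$+%$+%$$$+%$$

Expanding $+%$$$+%$+%: $→$+%, +→$, %→$, $→$+%, $→$+%, $→$+%, +→$, %→$, $→$+%, +→$, %→$. Concatenated: $+% $ $ $+% $+% $+% $ $ $+% $ $.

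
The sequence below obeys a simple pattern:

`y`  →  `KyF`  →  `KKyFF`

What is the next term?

Each term wraps the previous one in K on the left and F on the right.
So the next term is K·KKyFF·F.

KKKyFFF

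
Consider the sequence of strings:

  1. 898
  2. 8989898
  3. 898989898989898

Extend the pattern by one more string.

8989898989898989898989898989898

Each string is two copies of the previous one joined by '9'.
So the next term is two copies of 898989898989898 with '9' between the halves.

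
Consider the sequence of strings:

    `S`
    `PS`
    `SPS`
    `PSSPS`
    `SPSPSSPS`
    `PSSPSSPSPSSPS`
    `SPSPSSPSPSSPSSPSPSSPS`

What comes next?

Each term (from the third on) is the two preceding terms concatenated in order: term 3 = S·PS = SPS.
The next term joins PSSPSSPSPSSPS and SPSPSSPSPSSPSSPSPSSPS.

PSSPSSPSPSSPSSPSPSSPSPSSPSSPSPSSPS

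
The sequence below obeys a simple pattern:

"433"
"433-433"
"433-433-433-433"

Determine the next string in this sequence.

433-433-433-433-433-433-433-433

Each string is two copies of the previous one joined by '-'.
So the next term is two copies of 433-433-433-433 with '-' between the halves.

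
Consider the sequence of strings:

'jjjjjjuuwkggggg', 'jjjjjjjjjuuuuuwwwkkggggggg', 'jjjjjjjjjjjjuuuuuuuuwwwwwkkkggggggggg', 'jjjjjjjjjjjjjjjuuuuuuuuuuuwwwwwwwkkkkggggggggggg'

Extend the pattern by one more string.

Each string has the form j^{3n+3} u^{3n-1} w^{2n-1} k^{n} g^{2n+3} (n = 1, 2, …).
Setting n = 5 gives 18, 14, 9, 5, 13 characters in each block.

jjjjjjjjjjjjjjjjjjuuuuuuuuuuuuuuwwwwwwwwwkkkkkggggggggggggg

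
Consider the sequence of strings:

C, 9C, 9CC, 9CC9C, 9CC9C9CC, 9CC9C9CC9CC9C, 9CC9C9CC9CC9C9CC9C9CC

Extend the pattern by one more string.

From term 3 onward, concatenate the last term with the second-to-last: 9C·C = 9CC, 9CC·9C = 9CC9C, …
So term 8 is 9CC9C9CC9CC9C9CC9C9CC·9CC9C9CC9CC9C.

9CC9C9CC9CC9C9CC9C9CC9CC9C9CC9CC9C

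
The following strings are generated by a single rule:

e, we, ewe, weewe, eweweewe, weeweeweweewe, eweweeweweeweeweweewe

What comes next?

From term 3 onward, concatenate the second-to-last term with the last: e·we = ewe, we·ewe = weewe, …
So term 8 is weeweeweweewe·eweweeweweeweeweweewe.

weeweeweweeweeweweeweweeweeweweewe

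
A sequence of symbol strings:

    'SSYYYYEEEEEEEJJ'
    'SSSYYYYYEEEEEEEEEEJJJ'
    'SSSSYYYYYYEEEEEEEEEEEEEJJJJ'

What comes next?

The n-th term is n S's then n+2 Y's then 3n+1 E's then n J's, where the shown terms are n = 2, 3, 4.
For the next term, n = 5, so the run lengths are 5, 7, 16, 5.

SSSSSYYYYYYYEEEEEEEEEEEEEEEEJJJJJ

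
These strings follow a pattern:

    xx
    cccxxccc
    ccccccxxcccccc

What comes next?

cccccccccxxccccccccc

Each term wraps the previous one in ccc on the left and ccc on the right.
So the next term is ccc·ccccccxxcccccc·ccc.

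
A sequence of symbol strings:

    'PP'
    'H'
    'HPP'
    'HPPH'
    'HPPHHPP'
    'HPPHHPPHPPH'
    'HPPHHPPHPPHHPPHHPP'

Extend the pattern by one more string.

Each term (from the third on) is the previous term followed by the one before it: term 3 = H·PP = HPP.
The next term joins HPPHHPPHPPHHPPHHPP and HPPHHPPHPPH.

HPPHHPPHPPHHPPHHPPHPPHHPPHPPH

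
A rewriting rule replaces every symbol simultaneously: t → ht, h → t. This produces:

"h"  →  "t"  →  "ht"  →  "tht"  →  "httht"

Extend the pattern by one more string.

ththttht

Expanding httht: h→t, t→ht, t→ht, h→t, t→ht. Concatenated: t ht ht t ht.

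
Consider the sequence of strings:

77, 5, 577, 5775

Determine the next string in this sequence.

5775577

This is a Fibonacci-style word recurrence s(k) = s(k−1)·s(k−2): e.g. 5·77 = 577.
So term 5 is 5775·577.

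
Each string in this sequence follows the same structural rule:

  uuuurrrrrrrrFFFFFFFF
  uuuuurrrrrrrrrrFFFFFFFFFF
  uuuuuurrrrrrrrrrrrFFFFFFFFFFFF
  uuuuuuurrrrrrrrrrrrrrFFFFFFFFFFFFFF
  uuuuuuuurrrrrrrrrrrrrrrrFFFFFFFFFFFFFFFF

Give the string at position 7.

uuuuuuuuuurrrrrrrrrrrrrrrrrrrrFFFFFFFFFFFFFFFFFFFF

Term n consists of n+1 u's, followed by 2n+2 r's, followed by 2n+2 F's, where the shown terms are n = 3, 4, 5, 6, 7.
For term 7, n = 9, so the run lengths are 10, 20, 20.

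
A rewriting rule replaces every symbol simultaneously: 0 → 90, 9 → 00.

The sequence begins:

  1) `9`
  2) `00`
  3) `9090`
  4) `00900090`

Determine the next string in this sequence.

Expanding 00900090: 0→90, 0→90, 9→00, 0→90, 0→90, 0→90, 9→00, 0→90. Concatenated: 90 90 00 90 90 90 00 90.

9090009090900090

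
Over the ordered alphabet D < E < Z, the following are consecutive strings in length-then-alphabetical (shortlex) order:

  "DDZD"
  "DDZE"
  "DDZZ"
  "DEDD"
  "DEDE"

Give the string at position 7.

DEED

Advancing 2 positions from DEDE through DEDE → DEDZ reaches term 7.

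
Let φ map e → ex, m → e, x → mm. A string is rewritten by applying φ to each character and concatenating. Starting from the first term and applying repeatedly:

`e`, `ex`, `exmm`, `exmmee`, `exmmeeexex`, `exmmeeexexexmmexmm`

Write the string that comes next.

Rewriting the 18 symbols of exmmeeexexexmmexmm one by one yields ex mm e e ex ex ex mm ex mm ex mm e e ex mm e e; concatenated:

exmmeeexexexmmexmmexmmeeexmmee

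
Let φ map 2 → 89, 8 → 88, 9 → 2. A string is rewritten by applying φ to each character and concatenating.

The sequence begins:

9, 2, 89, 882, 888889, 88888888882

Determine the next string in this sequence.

Rewriting each symbol of 88888888882: 8→88, 8→88, 8→88, 8→88, 8→88, 8→88, 8→88, 8→88, 8→88, 8→88, 2→89, which concatenates to 88 88 88 88 88 88 88 88 88 88 89.

8888888888888888888889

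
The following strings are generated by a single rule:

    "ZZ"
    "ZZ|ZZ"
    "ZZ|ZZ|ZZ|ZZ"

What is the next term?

s(k+1) = s(k)·|·s(k) — each term doubles the last with '|' between the halves.
One more doubling of ZZ|ZZ|ZZ|ZZ gives the answer.

ZZ|ZZ|ZZ|ZZ|ZZ|ZZ|ZZ|ZZ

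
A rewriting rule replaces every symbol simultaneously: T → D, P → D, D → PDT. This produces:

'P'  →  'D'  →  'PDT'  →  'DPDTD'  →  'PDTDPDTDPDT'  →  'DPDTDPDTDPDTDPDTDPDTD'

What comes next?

Replace each of the 21 characters of DPDTDPDTDPDTDPDTDPDTD in place — PDT D PDT D PDT D PDT D PDT D PDT D PDT D PDT D PDT D PDT D PDT — and concatenate.

PDTDPDTDPDTDPDTDPDTDPDTDPDTDPDTDPDTDPDTDPDT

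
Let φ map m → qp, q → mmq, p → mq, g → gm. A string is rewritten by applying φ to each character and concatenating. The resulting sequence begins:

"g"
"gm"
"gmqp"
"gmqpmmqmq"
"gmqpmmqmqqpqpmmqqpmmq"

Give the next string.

gmqpmmqmqqpqpmmqqpmmqmmqmqmmqmqqpqpmmqmmqmqqpqpmmq

Applying the rule to each of the 21 symbols of gmqpmmqmqqpqpmmqqpmmq gives the pieces gm qp mmq mq qp qp mmq qp mmq mmq mq mmq mq qp qp mmq mmq mq qp qp mmq, which concatenate to the answer.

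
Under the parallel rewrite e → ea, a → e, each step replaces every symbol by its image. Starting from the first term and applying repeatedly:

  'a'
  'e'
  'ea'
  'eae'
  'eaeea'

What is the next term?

Rewriting each symbol of eaeea: e→ea, a→e, e→ea, e→ea, a→e, which concatenates to ea e ea ea e.

eaeeaeae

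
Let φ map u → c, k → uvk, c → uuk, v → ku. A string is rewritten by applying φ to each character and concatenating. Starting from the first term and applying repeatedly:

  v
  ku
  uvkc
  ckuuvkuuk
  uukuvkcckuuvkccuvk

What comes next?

ccuvkckuuvkuukuukuvkcckuuvkuukuukckuuvk

Applying the rule to each of the 18 symbols of uukuvkcckuuvkccuvk gives the pieces c c uvk c ku uvk uuk uuk uvk c c ku uvk uuk uuk c ku uvk, which concatenate to the answer.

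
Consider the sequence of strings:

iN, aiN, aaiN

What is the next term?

Each term is the previous one with a prepended.
One more step from aaiN gives the answer.

aaaiN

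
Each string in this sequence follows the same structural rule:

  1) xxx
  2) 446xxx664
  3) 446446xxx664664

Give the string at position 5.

Each term wraps the previous one in 446 on the left and 664 on the right.
From 446446xxx664664, 2 further steps: 446446xxx664664 → 446446446xxx664664664 → (answer).

446446446446xxx664664664664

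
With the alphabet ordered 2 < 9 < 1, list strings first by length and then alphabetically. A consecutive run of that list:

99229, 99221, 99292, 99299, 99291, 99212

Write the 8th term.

Advancing 2 positions from 99212 through 99212 → 99219 reaches term 8.

99211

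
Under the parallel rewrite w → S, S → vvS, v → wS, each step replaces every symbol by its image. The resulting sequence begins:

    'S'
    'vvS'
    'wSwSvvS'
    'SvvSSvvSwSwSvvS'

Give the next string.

vvSwSwSvvSvvSwSwSvvSSvvSSvvSwSwSvvS

φ(SvvSSvvSwSwSvvS) expands symbol-by-symbol to vvS wS wS vvS vvS wS wS vvS S vvS S vvS wS wS vvS; joining the 15 pieces gives the next term.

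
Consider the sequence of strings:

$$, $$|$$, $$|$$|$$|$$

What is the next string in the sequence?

$$|$$|$$|$$|$$|$$|$$|$$

Each string is two copies of the previous one joined by '|'.
One more doubling of $$|$$|$$|$$ gives the answer.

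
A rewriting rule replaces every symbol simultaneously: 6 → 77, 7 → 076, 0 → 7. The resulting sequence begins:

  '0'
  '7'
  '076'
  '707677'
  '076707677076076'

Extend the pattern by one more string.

Rewriting the 15 symbols of 076707677076076 one by one yields 7 076 77 076 7 076 77 076 076 7 076 77 7 076 77; concatenated:

707677076707677076076707677707677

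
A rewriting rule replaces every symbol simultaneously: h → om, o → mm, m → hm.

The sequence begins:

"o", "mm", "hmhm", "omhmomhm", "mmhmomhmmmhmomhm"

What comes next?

Rewriting the 16 symbols of mmhmomhmmmhmomhm one by one yields hm hm om hm mm hm om hm hm hm om hm mm hm om hm; concatenated:

hmhmomhmmmhmomhmhmhmomhmmmhmomhm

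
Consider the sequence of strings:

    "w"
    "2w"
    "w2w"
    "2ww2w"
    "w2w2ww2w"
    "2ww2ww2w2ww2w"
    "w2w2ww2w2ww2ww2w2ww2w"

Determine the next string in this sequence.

Each term (from the third on) is the two preceding terms concatenated in order: term 3 = w·2w = w2w.
Continuing: 2ww2ww2w2ww2w · w2w2ww2w2ww2ww2w2ww2w gives term 8.

2ww2ww2w2ww2ww2w2ww2w2ww2ww2w2ww2w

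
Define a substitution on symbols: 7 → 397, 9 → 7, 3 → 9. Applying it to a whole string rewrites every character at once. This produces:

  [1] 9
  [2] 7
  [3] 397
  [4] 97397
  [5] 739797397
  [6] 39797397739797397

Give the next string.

Rewriting the 17 symbols of 39797397739797397 one by one yields 9 7 397 7 397 9 7 397 397 9 7 397 7 397 9 7 397; concatenated:

9739773979739739797397739797397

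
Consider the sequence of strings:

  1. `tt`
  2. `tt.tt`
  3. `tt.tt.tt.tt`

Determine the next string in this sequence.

Each string is two copies of the previous one joined by '.'.
One more doubling of tt.tt.tt.tt gives the answer.

tt.tt.tt.tt.tt.tt.tt.tt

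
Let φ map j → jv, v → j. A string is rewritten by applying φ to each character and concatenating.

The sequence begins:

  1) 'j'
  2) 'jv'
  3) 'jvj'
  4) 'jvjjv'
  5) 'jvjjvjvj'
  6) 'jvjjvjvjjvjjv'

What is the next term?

Rewriting the 13 symbols of jvjjvjvjjvjjv one by one yields jv j jv jv j jv j jv jv j jv jv j; concatenated:

jvjjvjvjjvjjvjvjjvjvj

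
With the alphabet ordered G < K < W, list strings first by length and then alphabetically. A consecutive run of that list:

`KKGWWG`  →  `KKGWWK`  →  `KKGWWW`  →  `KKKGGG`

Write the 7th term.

KKKGKG

Advancing 3 positions from KKKGGG through KKKGGG → KKKGGK → KKKGGW reaches term 7.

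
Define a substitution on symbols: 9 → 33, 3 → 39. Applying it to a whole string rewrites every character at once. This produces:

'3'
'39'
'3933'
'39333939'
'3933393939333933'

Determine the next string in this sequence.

Applying the rule to each of the 16 symbols of 3933393939333933 gives the pieces 39 33 39 39 39 33 39 33 39 33 39 39 39 33 39 39, which concatenate to the answer.

39333939393339333933393939333939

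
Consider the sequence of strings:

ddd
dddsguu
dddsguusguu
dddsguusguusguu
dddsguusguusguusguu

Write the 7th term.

dddsguusguusguusguusguusguu

The strings grow by a fixed suffix sguu each time.
From dddsguusguusguusguu, 2 further steps: dddsguusguusguusguu → dddsguusguusguusguusguu → (answer).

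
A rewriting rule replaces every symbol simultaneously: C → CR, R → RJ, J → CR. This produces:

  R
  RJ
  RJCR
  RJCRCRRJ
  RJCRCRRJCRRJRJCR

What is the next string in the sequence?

Applying the rule to each of the 16 symbols of RJCRCRRJCRRJRJCR gives the pieces RJ CR CR RJ CR RJ RJ CR CR RJ RJ CR RJ CR CR RJ, which concatenate to the answer.

RJCRCRRJCRRJRJCRCRRJRJCRRJCRCRRJ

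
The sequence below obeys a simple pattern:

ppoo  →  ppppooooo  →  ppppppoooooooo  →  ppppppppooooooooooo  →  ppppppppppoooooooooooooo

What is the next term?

Each string has the form p^{2n} o^{3n-1} (n = 1, 2, …).
At n = 6 the blocks have lengths 12, 17.

ppppppppppppooooooooooooooooo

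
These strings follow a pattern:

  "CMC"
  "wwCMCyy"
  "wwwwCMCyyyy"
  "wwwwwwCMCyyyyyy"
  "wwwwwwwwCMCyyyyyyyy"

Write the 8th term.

wwwwwwwwwwwwwwCMCyyyyyyyyyyyyyy

Every step adds ww to the front and yy to the end of the previous string.
From wwwwwwwwCMCyyyyyyyy, 3 further steps: wwwwwwwwCMCyyyyyyyy → wwwwwwwwwwCMCyyyyyyyyyy → wwwwwwwwwwwwCMCyyyyyyyyyyyy → (answer).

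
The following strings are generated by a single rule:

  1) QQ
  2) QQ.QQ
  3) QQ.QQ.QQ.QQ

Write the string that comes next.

s(k+1) = s(k)·.·s(k) — each term doubles the last with '.' between the halves.
So the next term is two copies of QQ.QQ.QQ.QQ with '.' between the halves.

QQ.QQ.QQ.QQ.QQ.QQ.QQ.QQ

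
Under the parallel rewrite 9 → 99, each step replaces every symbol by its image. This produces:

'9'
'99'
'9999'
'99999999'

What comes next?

Apply φ to 99999999 symbol by symbol: 9→99, 9→99, 9→99, 9→99, 9→99, 9→99, 9→99, 9→99; joined: 99 99 99 99 99 99 99 99.

9999999999999999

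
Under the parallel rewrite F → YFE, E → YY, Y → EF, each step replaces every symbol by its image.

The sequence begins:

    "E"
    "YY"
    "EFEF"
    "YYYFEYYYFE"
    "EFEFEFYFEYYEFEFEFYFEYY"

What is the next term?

Rewriting the 22 symbols of EFEFEFYFEYYEFEFEFYFEYY one by one yields YY YFE YY YFE YY YFE EF YFE YY EF EF YY YFE YY YFE YY YFE EF YFE YY EF EF; concatenated:

YYYFEYYYFEYYYFEEFYFEYYEFEFYYYFEYYYFEYYYFEEFYFEYYEFEF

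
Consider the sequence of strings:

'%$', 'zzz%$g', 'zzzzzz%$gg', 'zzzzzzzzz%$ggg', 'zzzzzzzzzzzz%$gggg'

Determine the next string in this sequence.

zzzzzzzzzzzzzzz%$ggggg

s(k+1) = zzz·s(k)·g, so each term gains zzz as a prefix and g as a suffix.
So the next term is zzz·zzzzzzzzzzzz%$gggg·g.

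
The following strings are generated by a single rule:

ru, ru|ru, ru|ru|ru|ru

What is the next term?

ru|ru|ru|ru|ru|ru|ru|ru

s(k+1) = s(k)·|·s(k) — each term doubles the last with '|' between the halves.
So the next term is two copies of ru|ru|ru|ru with '|' between the halves.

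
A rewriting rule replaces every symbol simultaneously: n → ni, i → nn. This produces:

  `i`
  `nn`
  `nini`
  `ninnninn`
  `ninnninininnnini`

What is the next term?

Applying the rule to each of the 16 symbols of ninnninininnnini gives the pieces ni nn ni ni ni nn ni nn ni nn ni ni ni nn ni nn, which concatenate to the answer.

ninnninininnninnninnninininnninn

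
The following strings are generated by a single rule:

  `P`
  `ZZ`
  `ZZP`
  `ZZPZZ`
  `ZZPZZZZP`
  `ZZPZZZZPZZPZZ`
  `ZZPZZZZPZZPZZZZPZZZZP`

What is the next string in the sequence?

Each term (from the third on) is the previous term followed by the one before it: term 3 = ZZ·P = ZZP.
So term 8 is ZZPZZZZPZZPZZZZPZZZZP·ZZPZZZZPZZPZZ.

ZZPZZZZPZZPZZZZPZZZZPZZPZZZZPZZPZZ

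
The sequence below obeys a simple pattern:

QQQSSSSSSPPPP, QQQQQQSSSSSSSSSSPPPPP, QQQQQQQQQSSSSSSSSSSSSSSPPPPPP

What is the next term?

Reading off run lengths: Q runs 3, 6, 9; S runs 6, 10, 14; P runs 4, 5, 6 — each is linear in n (n = 1, 2, …).
At n = 4 the blocks have lengths 12, 18, 7.

QQQQQQQQQQQQSSSSSSSSSSSSSSSSSSPPPPPPP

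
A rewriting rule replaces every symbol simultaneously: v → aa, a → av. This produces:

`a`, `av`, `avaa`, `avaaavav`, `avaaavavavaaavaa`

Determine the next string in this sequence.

Replace each of the 16 characters of avaaavavavaaavaa in place — av aa av av av aa av aa av aa av av av aa av av — and concatenate.

avaaavavavaaavaaavaaavavavaaavav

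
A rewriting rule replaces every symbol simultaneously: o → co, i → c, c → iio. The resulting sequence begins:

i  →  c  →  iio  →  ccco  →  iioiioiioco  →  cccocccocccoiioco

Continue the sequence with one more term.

Rewriting the 17 symbols of cccocccocccoiioco one by one yields iio iio iio co iio iio iio co iio iio iio co c c co iio co; concatenated:

iioiioiiocoiioiioiiocoiioiioiiococccoiioco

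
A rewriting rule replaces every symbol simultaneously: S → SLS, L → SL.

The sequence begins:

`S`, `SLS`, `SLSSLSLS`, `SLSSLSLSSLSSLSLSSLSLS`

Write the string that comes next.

SLSSLSLSSLSSLSLSSLSLSSLSSLSLSSLSSLSLSSLSLSSLSSLSLSSLSLS

φ(SLSSLSLSSLSSLSLSSLSLS) expands symbol-by-symbol to SLS SL SLS SLS SL SLS SL SLS SLS SL SLS SLS SL SLS SL SLS SLS SL SLS SL SLS; joining the 21 pieces gives the next term.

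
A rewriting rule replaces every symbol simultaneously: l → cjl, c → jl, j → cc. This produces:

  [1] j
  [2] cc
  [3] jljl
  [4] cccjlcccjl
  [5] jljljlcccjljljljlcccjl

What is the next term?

cccjlcccjlcccjljljljlcccjlcccjlcccjlcccjljljljlcccjl

Replace each of the 22 characters of jljljlcccjljljljlcccjl in place — cc cjl cc cjl cc cjl jl jl jl cc cjl cc cjl cc cjl cc cjl jl jl jl cc cjl — and concatenate.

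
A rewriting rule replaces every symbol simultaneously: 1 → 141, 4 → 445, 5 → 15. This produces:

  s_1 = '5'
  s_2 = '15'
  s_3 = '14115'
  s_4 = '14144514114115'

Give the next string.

1414451414454451514144514114144514114115

Applying the rule to each of the 14 symbols of 14144514114115 gives the pieces 141 445 141 445 445 15 141 445 141 141 445 141 141 15, which concatenate to the answer.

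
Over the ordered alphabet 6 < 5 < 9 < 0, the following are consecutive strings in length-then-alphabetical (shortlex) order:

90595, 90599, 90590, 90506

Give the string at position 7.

90500

Advancing 3 positions from 90506 through 90506 → 90505 → 90509 reaches term 7.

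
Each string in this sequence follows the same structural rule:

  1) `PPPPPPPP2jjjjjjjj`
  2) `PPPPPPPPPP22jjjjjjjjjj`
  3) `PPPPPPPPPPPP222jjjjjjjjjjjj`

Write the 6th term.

Reading off run lengths: P runs 8, 10, 12; 2 runs 1, 2, 3; j runs 8, 10, 12 — each is linear in n, where the shown terms are n = 3, 4, 5.
For term 6, n = 8, so the run lengths are 18, 6, 18.

PPPPPPPPPPPPPPPPPP222222jjjjjjjjjjjjjjjjjj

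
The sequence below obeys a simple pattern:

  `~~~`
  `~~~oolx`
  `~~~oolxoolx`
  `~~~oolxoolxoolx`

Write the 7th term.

~~~oolxoolxoolxoolxoolxoolx

Every step adds oolx to the end: s(k+1) = s(k)·oolx.
From ~~~oolxoolxoolx, 3 further steps: ~~~oolxoolxoolx → ~~~oolxoolxoolxoolx → ~~~oolxoolxoolxoolxoolx → (answer).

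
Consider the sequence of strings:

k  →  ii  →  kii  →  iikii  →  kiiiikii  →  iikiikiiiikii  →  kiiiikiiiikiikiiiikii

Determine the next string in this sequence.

From term 3 onward, concatenate the second-to-last term with the last: k·ii = kii, ii·kii = iikii, …
The next term joins iikiikiiiikii and kiiiikiiiikiikiiiikii.

iikiikiiiikiikiiiikiiiikiikiiiikii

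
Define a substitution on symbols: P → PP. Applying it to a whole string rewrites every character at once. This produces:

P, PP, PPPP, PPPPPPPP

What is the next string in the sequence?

Apply φ to PPPPPPPP symbol by symbol: P→PP, P→PP, P→PP, P→PP, P→PP, P→PP, P→PP, P→PP; joined: PP PP PP PP PP PP PP PP.

PPPPPPPPPPPPPPPP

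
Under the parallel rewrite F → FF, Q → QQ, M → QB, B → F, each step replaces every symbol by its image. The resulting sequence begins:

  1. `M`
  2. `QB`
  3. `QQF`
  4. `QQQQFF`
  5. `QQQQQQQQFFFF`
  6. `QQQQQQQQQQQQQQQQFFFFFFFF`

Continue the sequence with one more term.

Rewriting the 24 symbols of QQQQQQQQQQQQQQQQFFFFFFFF one by one yields QQ QQ QQ QQ QQ QQ QQ QQ QQ QQ QQ QQ QQ QQ QQ QQ FF FF FF FF FF FF FF FF; concatenated:

QQQQQQQQQQQQQQQQQQQQQQQQQQQQQQQQFFFFFFFFFFFFFFFF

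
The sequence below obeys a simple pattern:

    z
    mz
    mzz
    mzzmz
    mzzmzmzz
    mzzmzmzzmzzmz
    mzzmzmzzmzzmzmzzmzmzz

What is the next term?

mzzmzmzzmzzmzmzzmzmzzmzzmzmzzmzzmz

From term 3 onward, concatenate the last term with the second-to-last: mz·z = mzz, mzz·mz = mzzmz, …
Continuing: mzzmzmzzmzzmzmzzmzmzz · mzzmzmzzmzzmz gives term 8.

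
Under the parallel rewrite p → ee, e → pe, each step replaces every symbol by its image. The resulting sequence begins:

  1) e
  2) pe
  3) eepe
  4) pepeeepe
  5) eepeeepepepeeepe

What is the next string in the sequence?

pepeeepepepeeepeeepeeepepepeeepe

Replace each of the 16 characters of eepeeepepepeeepe in place — pe pe ee pe pe pe ee pe ee pe ee pe pe pe ee pe — and concatenate.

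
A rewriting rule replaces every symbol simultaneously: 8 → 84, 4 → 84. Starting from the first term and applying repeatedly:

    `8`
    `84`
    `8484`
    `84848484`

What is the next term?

8484848484848484

Expanding 84848484: 8→84, 4→84, 8→84, 4→84, 8→84, 4→84, 8→84, 4→84. Concatenated: 84 84 84 84 84 84 84 84.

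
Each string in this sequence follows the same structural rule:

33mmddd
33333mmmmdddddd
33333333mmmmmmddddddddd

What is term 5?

Reading off run lengths: 3 runs 2, 5, 8; m runs 2, 4, 6; d runs 3, 6, 9 — each is linear in n (n = 1, 2, …).
For term 5, n = 5, so the run lengths are 14, 10, 15.

33333333333333mmmmmmmmmmddddddddddddddd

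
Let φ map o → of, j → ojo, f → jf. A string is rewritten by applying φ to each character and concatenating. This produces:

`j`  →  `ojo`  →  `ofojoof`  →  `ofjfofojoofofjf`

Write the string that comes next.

Rewriting the 15 symbols of ofjfofojoofofjf one by one yields of jf ojo jf of jf of ojo of of jf of jf ojo jf; concatenated:

ofjfojojfofjfofojoofofjfofjfojojf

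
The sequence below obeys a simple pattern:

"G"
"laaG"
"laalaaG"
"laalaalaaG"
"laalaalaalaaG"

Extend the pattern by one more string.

Each term is the previous one with laa prepended.
One more step from laalaalaalaaG gives the answer.

laalaalaalaalaaG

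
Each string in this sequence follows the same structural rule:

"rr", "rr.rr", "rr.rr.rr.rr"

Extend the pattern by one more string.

s(k+1) = s(k)·.·s(k) — each term doubles the last with '.' between the halves.
One more doubling of rr.rr.rr.rr gives the answer.

rr.rr.rr.rr.rr.rr.rr.rr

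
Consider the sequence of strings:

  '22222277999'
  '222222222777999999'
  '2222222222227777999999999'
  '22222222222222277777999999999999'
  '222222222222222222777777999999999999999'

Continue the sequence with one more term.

Term n consists of 3n+3 2's, followed by n+1 7's, followed by 3n 9's (n = 1, 2, …).
For the next term, n = 6, so the run lengths are 21, 7, 18.

2222222222222222222227777777999999999999999999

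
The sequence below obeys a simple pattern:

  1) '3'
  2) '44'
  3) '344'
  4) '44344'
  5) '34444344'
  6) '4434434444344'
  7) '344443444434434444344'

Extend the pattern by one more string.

From term 3 onward, concatenate the second-to-last term with the last: 3·44 = 344, 44·344 = 44344, …
Continuing: 4434434444344 · 344443444434434444344 gives term 8.

4434434444344344443444434434444344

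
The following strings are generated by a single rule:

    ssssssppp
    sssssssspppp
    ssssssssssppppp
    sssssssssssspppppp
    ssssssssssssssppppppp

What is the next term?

sssssssssssssssspppppppp

The n-th term is 2n s's then n p's, where the shown terms are n = 3, 4, 5, 6, 7.
For the next term, n = 8, so the run lengths are 16, 8.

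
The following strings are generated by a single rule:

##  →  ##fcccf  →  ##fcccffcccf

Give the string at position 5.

Every step adds fcccf to the end: s(k+1) = s(k)·fcccf.
From ##fcccffcccf, 2 further steps: ##fcccffcccf → ##fcccffcccffcccf → (answer).

##fcccffcccffcccffcccf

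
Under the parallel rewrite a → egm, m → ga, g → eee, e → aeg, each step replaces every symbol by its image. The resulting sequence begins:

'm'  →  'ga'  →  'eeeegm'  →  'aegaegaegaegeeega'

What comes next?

Applying the rule to each of the 17 symbols of aegaegaegaegeeega gives the pieces egm aeg eee egm aeg eee egm aeg eee egm aeg eee aeg aeg aeg eee egm, which concatenate to the answer.

egmaegeeeegmaegeeeegmaegeeeegmaegeeeaegaegaegeeeegm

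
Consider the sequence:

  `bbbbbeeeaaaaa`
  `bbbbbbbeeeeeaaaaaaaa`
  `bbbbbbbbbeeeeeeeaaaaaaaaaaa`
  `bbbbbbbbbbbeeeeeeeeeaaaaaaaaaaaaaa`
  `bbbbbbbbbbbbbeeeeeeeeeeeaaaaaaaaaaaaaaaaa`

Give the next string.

Each string has the form b^{2n+1} e^{2n-1} a^{3n-1}, where the shown terms are n = 2, 3, 4, 5, 6.
Setting n = 7 gives 15, 13, 20 characters in each block.

bbbbbbbbbbbbbbbeeeeeeeeeeeeeaaaaaaaaaaaaaaaaaaaa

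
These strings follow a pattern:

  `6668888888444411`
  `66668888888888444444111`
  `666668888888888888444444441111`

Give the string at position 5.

The n-th term is n+1 6's then 3n+1 8's then 2n 4's then n 1's, where the shown terms are n = 2, 3, 4.
For term 5, n = 6, so the run lengths are 7, 19, 12, 6.

66666668888888888888888888444444444444111111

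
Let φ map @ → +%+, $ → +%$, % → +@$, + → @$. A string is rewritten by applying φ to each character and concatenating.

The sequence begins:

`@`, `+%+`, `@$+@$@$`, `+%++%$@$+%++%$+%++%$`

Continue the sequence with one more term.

Replace each of the 20 characters of +%++%$@$+%++%$+%++%$ in place — @$ +@$ @$ @$ +@$ +%$ +%+ +%$ @$ +@$ @$ @$ +@$ +%$ @$ +@$ @$ @$ +@$ +%$ — and concatenate.

@$+@$@$@$+@$+%$+%++%$@$+@$@$@$+@$+%$@$+@$@$@$+@$+%$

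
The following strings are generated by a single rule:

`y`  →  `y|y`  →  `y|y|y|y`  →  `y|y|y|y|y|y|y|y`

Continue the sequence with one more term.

s(k+1) = s(k)·|·s(k) — each term doubles the last with '|' between the halves.
Doubling y|y|y|y|y|y|y|y with '|' between the halves:

y|y|y|y|y|y|y|y|y|y|y|y|y|y|y|y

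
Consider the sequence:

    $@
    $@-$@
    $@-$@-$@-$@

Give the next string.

$@-$@-$@-$@-$@-$@-$@-$@

s(k+1) = s(k)·-·s(k) — each term doubles the last with '-' between the halves.
So the next term is two copies of $@-$@-$@-$@ with '-' between the halves.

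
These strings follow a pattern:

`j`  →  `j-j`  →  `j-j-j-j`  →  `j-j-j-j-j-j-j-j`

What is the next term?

j-j-j-j-j-j-j-j-j-j-j-j-j-j-j-j

Each string is two copies of the previous one joined by '-'.
One more doubling of j-j-j-j-j-j-j-j gives the answer.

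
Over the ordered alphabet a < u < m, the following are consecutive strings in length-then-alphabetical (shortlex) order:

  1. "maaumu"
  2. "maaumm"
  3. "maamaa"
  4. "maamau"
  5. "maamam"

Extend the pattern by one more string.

maamua

Treat maamam as a base-3 numeral over the given alphabet and add one, carrying through any trailing m's.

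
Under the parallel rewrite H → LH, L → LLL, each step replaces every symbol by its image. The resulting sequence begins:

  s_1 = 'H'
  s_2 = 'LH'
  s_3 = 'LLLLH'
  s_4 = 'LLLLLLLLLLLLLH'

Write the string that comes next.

LLLLLLLLLLLLLLLLLLLLLLLLLLLLLLLLLLLLLLLLH

Applying the rule to each of the 14 symbols of LLLLLLLLLLLLLH gives the pieces LLL LLL LLL LLL LLL LLL LLL LLL LLL LLL LLL LLL LLL LH, which concatenate to the answer.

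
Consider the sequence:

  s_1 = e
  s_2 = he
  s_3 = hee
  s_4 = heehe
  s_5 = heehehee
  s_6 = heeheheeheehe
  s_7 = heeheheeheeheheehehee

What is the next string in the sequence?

This is a Fibonacci-style word recurrence s(k) = s(k−1)·s(k−2): e.g. he·e = hee.
So term 8 is heeheheeheeheheehehee·heeheheeheehe.

heeheheeheeheheeheheeheeheheeheehe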